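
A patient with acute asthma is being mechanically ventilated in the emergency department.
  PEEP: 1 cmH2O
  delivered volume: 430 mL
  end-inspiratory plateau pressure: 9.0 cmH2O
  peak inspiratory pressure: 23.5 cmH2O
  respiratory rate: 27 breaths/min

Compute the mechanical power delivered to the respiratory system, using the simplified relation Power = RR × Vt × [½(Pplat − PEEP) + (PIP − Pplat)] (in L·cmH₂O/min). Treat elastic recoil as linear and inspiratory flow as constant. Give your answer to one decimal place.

214.8

Per-breath work = Vt × [½(Pplat−PEEP) + (PIP−Pplat)] = 0.430 × [0.5×8.0 + 14.5] = 0.430 × 18.5 = 7.955 L·cmH2O.
Power = 27 × 7.955 = 214.79 L·cmH2O/min.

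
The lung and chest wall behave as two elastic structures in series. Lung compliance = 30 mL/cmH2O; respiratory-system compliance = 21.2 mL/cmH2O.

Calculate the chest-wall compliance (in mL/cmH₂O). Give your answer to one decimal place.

72.3

1/Ccw = 1/Crs − 1/CL.
1/Ccw = 1/21.2 − 1/30 = 0.01384.
Ccw = 72.254 mL/cmH2O.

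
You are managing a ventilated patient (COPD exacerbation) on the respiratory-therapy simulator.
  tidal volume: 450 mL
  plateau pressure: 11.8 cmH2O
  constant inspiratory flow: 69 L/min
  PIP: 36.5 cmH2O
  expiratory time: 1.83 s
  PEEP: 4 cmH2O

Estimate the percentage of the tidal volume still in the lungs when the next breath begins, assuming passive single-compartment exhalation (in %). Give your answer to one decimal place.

22.8

Flow: 69 L/min ÷ 60 = 1.15 L/s.
R = (PIP − Pplat)/V̇ = (36.5 − 11.8) / 1.15 = 24.7/1.15 = 21.478 cmH2O·s/L.
C = Vt/(Pplat − PEEP) = 450.0 / (11.8 − 4) = 450.0/7.8 = 57.692 mL/cmH2O.
τ = R × C = 21.478 × 0.05769 L/cmH2O = 1.239 s.
Fraction remaining at end-expiration = e^(−Te/τ) = e^(−1.83/1.239) = 0.2283 → 22.83%.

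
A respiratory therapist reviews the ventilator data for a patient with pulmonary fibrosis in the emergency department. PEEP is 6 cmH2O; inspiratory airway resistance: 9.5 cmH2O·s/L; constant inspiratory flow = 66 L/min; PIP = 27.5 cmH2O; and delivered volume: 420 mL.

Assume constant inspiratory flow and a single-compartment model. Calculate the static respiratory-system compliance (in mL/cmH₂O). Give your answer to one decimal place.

Flow: 66 L/min ÷ 60 = 1.1 L/s.
Equation of motion (constant flow): PIP = Vt/C + R·V̇ + PEEP.
Vt/C = PIP − R·V̇ − PEEP = 27.5 − 9.5×1.1 − 6 = 27.5 − 10.45 − 6 = 11.05 cmH2O.
C = Vt / 11.05 = 420 / 11.05 = 38.009 mL/cmH2O.

38.0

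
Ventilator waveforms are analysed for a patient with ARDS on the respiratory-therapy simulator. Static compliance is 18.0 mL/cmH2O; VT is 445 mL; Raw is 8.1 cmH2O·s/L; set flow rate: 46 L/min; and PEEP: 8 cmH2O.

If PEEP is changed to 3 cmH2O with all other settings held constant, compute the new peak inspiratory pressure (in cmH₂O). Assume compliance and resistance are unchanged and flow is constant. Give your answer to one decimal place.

33.9

Flow: 46 L/min ÷ 60 = 0.7667 L/s.
PIP = Vt/C + R·V̇ + PEEP (constant-flow equation of motion).
Only the baseline term changes: ΔPIP = ΔPEEP = 3 − 8 = -5.0 cmH2O.
Original PIP = 445/18.0 + 8.1×0.7667 + 8 = 38.932 cmH2O; new PIP = 38.932 + (-5.0) = 33.932 cmH2O.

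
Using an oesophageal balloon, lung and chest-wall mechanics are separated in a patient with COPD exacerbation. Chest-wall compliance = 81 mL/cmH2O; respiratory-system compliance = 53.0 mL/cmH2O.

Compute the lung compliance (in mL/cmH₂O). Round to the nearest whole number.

1/CL = 1/Crs − 1/Ccw.
1/CL = 1/53.0 − 1/81 = 0.006522.
CL = 153.33 mL/cmH2O.

153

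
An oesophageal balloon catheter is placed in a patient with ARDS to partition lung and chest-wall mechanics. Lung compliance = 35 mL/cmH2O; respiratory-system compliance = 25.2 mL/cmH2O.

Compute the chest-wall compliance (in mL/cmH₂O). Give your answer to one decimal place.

1/Ccw = 1/Crs − 1/CL.
1/Ccw = 1/25.2 − 1/35 = 0.01111.
Ccw = 90.009 mL/cmH2O.

90.0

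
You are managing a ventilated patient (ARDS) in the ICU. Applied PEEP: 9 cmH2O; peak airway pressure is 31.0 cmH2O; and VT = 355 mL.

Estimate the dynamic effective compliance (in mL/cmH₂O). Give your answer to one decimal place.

Dynamic compliance = Vt / (PIP − PEEP) = 355 / (31.0 − 9) = 355 / 22.0 = 16.136 mL/cmH2O.

16.1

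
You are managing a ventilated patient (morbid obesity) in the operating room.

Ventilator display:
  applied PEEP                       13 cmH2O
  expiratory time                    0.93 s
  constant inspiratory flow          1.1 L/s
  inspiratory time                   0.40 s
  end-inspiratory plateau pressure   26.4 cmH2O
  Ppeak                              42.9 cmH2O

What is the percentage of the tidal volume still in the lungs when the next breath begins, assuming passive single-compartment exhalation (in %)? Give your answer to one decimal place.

15.1

Vt = flow × Ti = 1.1 L/s × 0.40 s × 1000 mL/L = 440.0 mL.
R = (PIP − Pplat)/V̇ = (42.9 − 26.4) / 1.1 = 16.5/1.1 = 15.0 cmH2O·s/L.
C = Vt/(Pplat − PEEP) = 440.0 / (26.4 − 13) = 440.0/13.4 = 32.836 mL/cmH2O.
τ = R × C = 15.0 × 0.03284 L/cmH2O = 0.4926 s.
Fraction remaining at end-expiration = e^(−Te/τ) = e^(−0.93/0.4926) = 0.1514 → 15.14%.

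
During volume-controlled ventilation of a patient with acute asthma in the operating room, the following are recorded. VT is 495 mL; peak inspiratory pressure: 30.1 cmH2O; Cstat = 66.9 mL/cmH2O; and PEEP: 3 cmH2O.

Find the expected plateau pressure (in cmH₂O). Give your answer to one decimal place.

Pplat = PEEP + Vt / Cstat = 3 + 495 / 66.9 = 3 + 7.399 = 10.399 cmH2O.

10.4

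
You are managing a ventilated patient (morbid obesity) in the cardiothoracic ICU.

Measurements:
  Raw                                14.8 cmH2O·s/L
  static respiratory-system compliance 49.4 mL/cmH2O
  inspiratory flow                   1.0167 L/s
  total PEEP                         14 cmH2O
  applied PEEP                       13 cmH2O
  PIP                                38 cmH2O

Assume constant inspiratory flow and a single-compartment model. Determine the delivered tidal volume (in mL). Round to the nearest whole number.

442

Total PEEP = 14 cmH2O (set 13 + intrinsic 1); this is the baseline alveolar pressure.
Equation of motion (constant flow): PIP = Vt/C + R·V̇ + PEEP.
Vt/C = PIP − R·V̇ − PEEP = 38 − 15.047 − 14 = 8.953 cmH2O.
Vt = C × 8.953 = 49.4 × 8.953 = 442.28 mL.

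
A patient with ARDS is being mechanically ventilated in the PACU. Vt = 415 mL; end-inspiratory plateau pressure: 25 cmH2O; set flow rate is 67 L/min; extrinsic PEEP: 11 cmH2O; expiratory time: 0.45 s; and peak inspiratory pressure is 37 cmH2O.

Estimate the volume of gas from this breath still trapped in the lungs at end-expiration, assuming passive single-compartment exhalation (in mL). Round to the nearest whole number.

101

Flow: 67 L/min ÷ 60 = 1.1167 L/s.
R = (PIP − Pplat)/V̇ = (37 − 25) / 1.1167 = 12.0/1.1167 = 10.746 cmH2O·s/L.
C = Vt/(Pplat − PEEP) = 415.0 / (25 − 11) = 415.0/14.0 = 29.643 mL/cmH2O.
τ = R × C = 10.746 × 0.02964 L/cmH2O = 0.3185 s.
Fraction remaining = e^(−Te/τ) = e^(−0.45/0.3185) = 0.2434.
Trapped volume = 415.0 × 0.2434 = 101.01 mL.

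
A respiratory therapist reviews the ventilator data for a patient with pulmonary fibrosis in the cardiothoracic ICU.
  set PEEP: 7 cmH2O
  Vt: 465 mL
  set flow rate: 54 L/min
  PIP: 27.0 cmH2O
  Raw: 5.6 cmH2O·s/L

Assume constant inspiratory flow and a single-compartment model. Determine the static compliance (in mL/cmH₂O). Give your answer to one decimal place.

Flow: 54 L/min ÷ 60 = 0.9 L/s.
Equation of motion (constant flow): PIP = Vt/C + R·V̇ + PEEP.
Vt/C = PIP − R·V̇ − PEEP = 27.0 − 5.6×0.9 − 7 = 27.0 − 5.04 − 7 = 14.96 cmH2O.
C = Vt / 14.96 = 465 / 14.96 = 31.083 mL/cmH2O.

31.1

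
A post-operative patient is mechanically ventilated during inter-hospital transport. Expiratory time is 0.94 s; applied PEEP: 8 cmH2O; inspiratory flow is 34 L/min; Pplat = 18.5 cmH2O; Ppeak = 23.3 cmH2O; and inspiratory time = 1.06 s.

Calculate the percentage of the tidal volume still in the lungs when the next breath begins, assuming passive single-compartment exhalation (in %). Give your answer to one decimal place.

Flow: 34 L/min ÷ 60 = 0.5667 L/s.
Vt = flow × Ti = 0.5667 L/s × 1.06 s × 1000 mL/L = 600.7 mL.
R = (PIP − Pplat)/V̇ = (23.3 − 18.5) / 0.5667 = 4.8/0.5667 = 8.47 cmH2O·s/L.
C = Vt/(Pplat − PEEP) = 600.7 / (18.5 − 8) = 600.7/10.5 = 57.21 mL/cmH2O.
τ = R × C = 8.47 × 0.05721 L/cmH2O = 0.4846 s.
Fraction remaining at end-expiration = e^(−Te/τ) = e^(−0.94/0.4846) = 0.1437 → 14.37%.

14.4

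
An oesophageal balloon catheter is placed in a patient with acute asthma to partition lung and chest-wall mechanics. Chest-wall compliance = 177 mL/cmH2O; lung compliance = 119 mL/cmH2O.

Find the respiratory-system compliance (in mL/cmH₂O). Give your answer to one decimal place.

71.2

Lung and chest wall are elastances in series: 1/Crs = 1/CL + 1/Ccw.
1/Crs = 1/119 + 1/177 = 0.01405.
Crs = 71.174 mL/cmH2O.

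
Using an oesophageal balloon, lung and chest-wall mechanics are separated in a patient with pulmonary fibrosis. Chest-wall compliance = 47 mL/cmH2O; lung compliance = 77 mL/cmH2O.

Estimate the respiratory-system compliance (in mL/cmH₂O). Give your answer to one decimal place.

Lung and chest wall are elastances in series: 1/Crs = 1/CL + 1/Ccw.
1/Crs = 1/77 + 1/47 = 0.03426.
Crs = 29.189 mL/cmH2O.

29.2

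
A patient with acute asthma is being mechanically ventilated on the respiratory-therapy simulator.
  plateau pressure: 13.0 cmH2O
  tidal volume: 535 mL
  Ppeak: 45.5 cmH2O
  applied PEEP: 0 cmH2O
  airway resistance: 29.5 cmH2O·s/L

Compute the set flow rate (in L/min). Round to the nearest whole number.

66

flow = (PIP − Pplat) / Raw = (45.5 − 13.0) / 29.5 = 1.102 L/s × 60 = 66.12 L/min.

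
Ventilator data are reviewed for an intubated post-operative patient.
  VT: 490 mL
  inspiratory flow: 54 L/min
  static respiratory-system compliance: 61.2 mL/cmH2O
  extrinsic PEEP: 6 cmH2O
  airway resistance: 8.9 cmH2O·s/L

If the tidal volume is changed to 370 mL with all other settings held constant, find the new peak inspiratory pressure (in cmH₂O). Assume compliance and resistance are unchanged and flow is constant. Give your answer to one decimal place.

Flow: 54 L/min ÷ 60 = 0.9 L/s.
PIP = Vt/C + R·V̇ + PEEP (constant-flow equation of motion).
Only the elastic term changes: ΔPIP = ΔVt / C = (370 − 490) / 61.2 = -1.961 cmH2O.
Original PIP = 490/61.2 + 8.9×0.9 + 6 = 22.017 cmH2O; new PIP = 22.017 + (-1.961) = 20.056 cmH2O.

20.1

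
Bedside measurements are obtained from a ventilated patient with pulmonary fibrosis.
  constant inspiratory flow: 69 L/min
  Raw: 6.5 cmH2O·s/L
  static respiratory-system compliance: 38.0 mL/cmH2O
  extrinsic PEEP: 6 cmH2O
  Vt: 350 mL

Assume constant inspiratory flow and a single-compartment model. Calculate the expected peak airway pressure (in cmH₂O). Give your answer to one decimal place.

Flow: 69 L/min ÷ 60 = 1.15 L/s.
Equation of motion (constant flow): PIP = Vt/C + R·V̇ + PEEP.
PIP = 350/38.0 + 6.5×1.15 + 6 = 9.211 + 7.475 + 6 = 22.686 cmH2O.

22.7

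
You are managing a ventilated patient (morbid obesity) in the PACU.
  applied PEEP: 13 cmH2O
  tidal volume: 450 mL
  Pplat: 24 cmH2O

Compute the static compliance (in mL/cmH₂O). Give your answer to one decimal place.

Cstat = Vt / (Pplat − PEEP) = 450 / (24 − 13) = 450 / 11.0 = 40.909 mL/cmH2O.

40.9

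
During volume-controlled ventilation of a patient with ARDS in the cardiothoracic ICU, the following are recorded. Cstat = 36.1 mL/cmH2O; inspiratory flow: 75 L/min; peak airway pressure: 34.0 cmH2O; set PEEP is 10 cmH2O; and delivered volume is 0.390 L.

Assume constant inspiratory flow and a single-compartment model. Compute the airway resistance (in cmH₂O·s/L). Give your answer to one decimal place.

10.6

Flow: 75 L/min ÷ 60 = 1.25 L/s.
Equation of motion (constant flow): PIP = Vt/C + R·V̇ + PEEP.
R·V̇ = PIP − Vt/C − PEEP = 34.0 − 390/36.1 − 10 = 34.0 − 10.803 − 10 = 13.197 cmH2O.
R = 13.197 / 1.25 = 10.558 cmH2O·s/L.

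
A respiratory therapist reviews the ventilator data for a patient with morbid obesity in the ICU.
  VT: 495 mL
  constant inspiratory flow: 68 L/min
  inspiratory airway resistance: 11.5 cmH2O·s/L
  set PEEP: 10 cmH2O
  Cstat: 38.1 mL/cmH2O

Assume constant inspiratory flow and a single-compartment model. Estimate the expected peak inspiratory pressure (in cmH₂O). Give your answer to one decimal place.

Flow: 68 L/min ÷ 60 = 1.1333 L/s.
Equation of motion (constant flow): PIP = Vt/C + R·V̇ + PEEP.
PIP = 495/38.1 + 11.5×1.1333 + 10 = 12.992 + 13.033 + 10 = 36.025 cmH2O.

36.0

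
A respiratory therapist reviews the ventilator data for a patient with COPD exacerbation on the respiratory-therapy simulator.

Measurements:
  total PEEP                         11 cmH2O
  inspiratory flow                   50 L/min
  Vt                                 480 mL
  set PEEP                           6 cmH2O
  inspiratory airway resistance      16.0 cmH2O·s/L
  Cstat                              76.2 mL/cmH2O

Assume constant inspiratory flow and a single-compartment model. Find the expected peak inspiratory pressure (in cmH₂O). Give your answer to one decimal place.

30.6

Flow: 50 L/min ÷ 60 = 0.8333 L/s.
Total PEEP = 11 cmH2O (set 6 + intrinsic 5); this is the baseline alveolar pressure.
Equation of motion (constant flow): PIP = Vt/C + R·V̇ + PEEP.
PIP = 480/76.2 + 16.0×0.8333 + 11 = 6.299 + 13.333 + 11 = 30.632 cmH2O.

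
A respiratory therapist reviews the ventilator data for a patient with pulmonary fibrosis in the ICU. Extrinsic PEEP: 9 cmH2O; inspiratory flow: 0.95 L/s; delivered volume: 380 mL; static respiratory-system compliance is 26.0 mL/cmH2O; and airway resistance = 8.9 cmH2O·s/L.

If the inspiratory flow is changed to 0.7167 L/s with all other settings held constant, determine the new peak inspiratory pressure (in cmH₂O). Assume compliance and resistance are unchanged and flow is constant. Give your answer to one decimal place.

30.0

PIP = Vt/C + R·V̇ + PEEP (constant-flow equation of motion).
Only the resistive term changes: ΔPIP = R × ΔV̇ = 8.9 × (0.7167 − 0.95) = 8.9 × -0.2333 = -2.076 cmH2O.
Original PIP = 380/26.0 + 8.9×0.95 + 9 = 32.07 cmH2O; new PIP = 32.07 + (-2.076) = 29.994 cmH2O.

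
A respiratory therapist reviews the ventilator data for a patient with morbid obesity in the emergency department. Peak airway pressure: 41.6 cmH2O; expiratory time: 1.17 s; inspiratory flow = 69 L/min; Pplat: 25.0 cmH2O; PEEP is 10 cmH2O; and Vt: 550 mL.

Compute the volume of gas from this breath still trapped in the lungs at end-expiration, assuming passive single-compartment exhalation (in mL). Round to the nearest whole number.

Flow: 69 L/min ÷ 60 = 1.15 L/s.
R = (PIP − Pplat)/V̇ = (41.6 − 25.0) / 1.15 = 16.6/1.15 = 14.435 cmH2O·s/L.
C = Vt/(Pplat − PEEP) = 550.0 / (25.0 − 10) = 550.0/15.0 = 36.667 mL/cmH2O.
τ = R × C = 14.435 × 0.03667 L/cmH2O = 0.5293 s.
Fraction remaining = e^(−Te/τ) = e^(−1.17/0.5293) = 0.1096.
Trapped volume = 550.0 × 0.1096 = 60.28 mL.

60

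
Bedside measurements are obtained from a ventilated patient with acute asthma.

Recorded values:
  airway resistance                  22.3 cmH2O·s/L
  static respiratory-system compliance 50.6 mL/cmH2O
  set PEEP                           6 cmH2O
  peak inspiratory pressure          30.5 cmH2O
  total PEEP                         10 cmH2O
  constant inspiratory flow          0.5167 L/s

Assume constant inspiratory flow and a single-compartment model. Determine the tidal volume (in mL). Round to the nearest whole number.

454

Total PEEP = 10 cmH2O (set 6 + intrinsic 4); this is the baseline alveolar pressure.
Equation of motion (constant flow): PIP = Vt/C + R·V̇ + PEEP.
Vt/C = PIP − R·V̇ − PEEP = 30.5 − 11.522 − 10 = 8.978 cmH2O.
Vt = C × 8.978 = 50.6 × 8.978 = 454.29 mL.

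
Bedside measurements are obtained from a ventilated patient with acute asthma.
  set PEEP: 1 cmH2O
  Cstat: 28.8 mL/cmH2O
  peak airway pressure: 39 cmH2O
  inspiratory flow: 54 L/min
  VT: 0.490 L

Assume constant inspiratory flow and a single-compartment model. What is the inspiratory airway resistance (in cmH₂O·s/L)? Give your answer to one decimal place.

Flow: 54 L/min ÷ 60 = 0.9 L/s.
Equation of motion (constant flow): PIP = Vt/C + R·V̇ + PEEP.
R·V̇ = PIP − Vt/C − PEEP = 39 − 490/28.8 − 1 = 39 − 17.014 − 1 = 20.986 cmH2O.
R = 20.986 / 0.9 = 23.318 cmH2O·s/L.

23.3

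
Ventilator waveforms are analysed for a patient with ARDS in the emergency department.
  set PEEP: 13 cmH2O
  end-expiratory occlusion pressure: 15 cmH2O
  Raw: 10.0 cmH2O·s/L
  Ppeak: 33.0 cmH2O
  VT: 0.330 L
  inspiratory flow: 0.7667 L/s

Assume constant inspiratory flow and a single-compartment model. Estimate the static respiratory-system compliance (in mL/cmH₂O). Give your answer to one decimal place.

31.9

Total PEEP = 15 cmH2O (set 13 + intrinsic 2); this is the baseline alveolar pressure.
Equation of motion (constant flow): PIP = Vt/C + R·V̇ + PEEP.
Vt/C = PIP − R·V̇ − PEEP = 33.0 − 10.0×0.7667 − 15 = 33.0 − 7.667 − 15 = 10.333 cmH2O.
C = Vt / 10.333 = 330 / 10.333 = 31.937 mL/cmH2O.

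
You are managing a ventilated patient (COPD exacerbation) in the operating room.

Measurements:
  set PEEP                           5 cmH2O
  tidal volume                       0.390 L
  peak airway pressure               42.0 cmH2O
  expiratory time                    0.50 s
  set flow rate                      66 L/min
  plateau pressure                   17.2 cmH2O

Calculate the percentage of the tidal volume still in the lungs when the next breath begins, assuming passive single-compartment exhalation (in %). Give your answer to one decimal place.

Flow: 66 L/min ÷ 60 = 1.1 L/s.
R = (PIP − Pplat)/V̇ = (42.0 − 17.2) / 1.1 = 24.8/1.1 = 22.545 cmH2O·s/L.
C = Vt/(Pplat − PEEP) = 390.0 / (17.2 − 5) = 390.0/12.2 = 31.967 mL/cmH2O.
τ = R × C = 22.545 × 0.03197 L/cmH2O = 0.7208 s.
Fraction remaining at end-expiration = e^(−Te/τ) = e^(−0.50/0.7208) = 0.4997 → 49.97%.

50.0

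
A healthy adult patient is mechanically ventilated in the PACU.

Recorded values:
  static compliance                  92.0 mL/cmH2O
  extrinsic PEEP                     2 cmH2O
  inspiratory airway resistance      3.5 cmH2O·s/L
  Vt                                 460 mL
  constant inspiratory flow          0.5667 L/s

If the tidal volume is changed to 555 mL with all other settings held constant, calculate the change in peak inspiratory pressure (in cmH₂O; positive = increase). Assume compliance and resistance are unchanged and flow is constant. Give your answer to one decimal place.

1.0

PIP = Vt/C + R·V̇ + PEEP (constant-flow equation of motion).
Only the elastic term changes: ΔPIP = ΔVt / C = (555 − 460) / 92.0 = 1.033 cmH2O.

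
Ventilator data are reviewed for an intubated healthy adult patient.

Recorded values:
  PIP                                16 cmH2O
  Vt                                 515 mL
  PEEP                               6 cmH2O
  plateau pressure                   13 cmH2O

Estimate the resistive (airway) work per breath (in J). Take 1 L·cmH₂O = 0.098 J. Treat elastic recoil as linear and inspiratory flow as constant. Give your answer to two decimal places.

With constant inspiratory flow the resistive pressure is constant at PIP − Pplat = 16 − 13 = 3.0 cmH2O, so resistive work = 3.0 × 0.515 = 1.545 L·cmH2O.
× 0.098 J/(L·cmH2O) → 0.1514 J.

0.15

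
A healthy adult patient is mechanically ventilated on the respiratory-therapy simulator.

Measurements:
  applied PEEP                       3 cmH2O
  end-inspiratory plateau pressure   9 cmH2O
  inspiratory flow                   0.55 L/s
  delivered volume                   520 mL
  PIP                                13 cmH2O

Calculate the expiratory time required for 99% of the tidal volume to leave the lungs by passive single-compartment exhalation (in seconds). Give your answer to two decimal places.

R = (PIP − Pplat)/V̇ = (13 − 9) / 0.55 = 4.0/0.55 = 7.273 cmH2O·s/L.
C = Vt/(Pplat − PEEP) = 520.0 / (9 − 3) = 520.0/6.0 = 86.667 mL/cmH2O.
τ = R × C = 7.273 × 0.08667 L/cmH2O = 0.6304 s.
t = −τ·ln(1 − 0.99) = −0.6304·ln(0.01) = 2.903 s.

2.90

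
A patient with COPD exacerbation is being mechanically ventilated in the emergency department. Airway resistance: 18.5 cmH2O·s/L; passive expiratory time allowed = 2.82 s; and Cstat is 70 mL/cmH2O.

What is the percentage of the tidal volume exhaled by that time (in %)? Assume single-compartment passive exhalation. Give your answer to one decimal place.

τ = R × C = 18.5 × 70 mL/cmH2O = 18.5 × 0.070 L/cmH2O = 1.295 s.
Passive exhalation: V(t)/V₀ = e^(−t/τ) = e^(−2.82/1.295) = 0.1133.
Fraction exhaled = 1 − 0.1133 = 0.8867 → 88.67%.

88.7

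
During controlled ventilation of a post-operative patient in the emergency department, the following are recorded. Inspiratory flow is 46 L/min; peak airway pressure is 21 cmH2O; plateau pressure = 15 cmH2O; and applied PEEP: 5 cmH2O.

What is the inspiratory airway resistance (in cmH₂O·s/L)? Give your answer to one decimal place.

7.8

Flow: 46 L/min ÷ 60 = 0.7667 L/s.
Raw = (PIP − Pplat) / flow = (21 − 15) / 0.7667 = 6.0 / 0.7667 = 7.826 cmH2O·s/L.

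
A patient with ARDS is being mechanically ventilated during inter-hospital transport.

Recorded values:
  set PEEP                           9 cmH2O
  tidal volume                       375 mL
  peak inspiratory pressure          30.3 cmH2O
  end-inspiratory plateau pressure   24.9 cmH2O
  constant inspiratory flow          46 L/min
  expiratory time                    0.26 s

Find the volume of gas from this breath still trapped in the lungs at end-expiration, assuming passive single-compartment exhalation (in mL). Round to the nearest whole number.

Flow: 46 L/min ÷ 60 = 0.7667 L/s.
R = (PIP − Pplat)/V̇ = (30.3 − 24.9) / 0.7667 = 5.4/0.7667 = 7.043 cmH2O·s/L.
C = Vt/(Pplat − PEEP) = 375.0 / (24.9 − 9) = 375.0/15.9 = 23.585 mL/cmH2O.
τ = R × C = 7.043 × 0.02359 L/cmH2O = 0.1661 s.
Fraction remaining = e^(−Te/τ) = e^(−0.26/0.1661) = 0.209.
Trapped volume = 375.0 × 0.209 = 78.375 mL.

78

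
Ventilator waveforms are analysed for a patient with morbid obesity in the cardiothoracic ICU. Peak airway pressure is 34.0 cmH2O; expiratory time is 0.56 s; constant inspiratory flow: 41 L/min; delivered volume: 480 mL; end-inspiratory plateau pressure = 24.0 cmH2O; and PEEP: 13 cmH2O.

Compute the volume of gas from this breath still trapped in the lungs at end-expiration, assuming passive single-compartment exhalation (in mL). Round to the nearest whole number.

Flow: 41 L/min ÷ 60 = 0.6833 L/s.
R = (PIP − Pplat)/V̇ = (34.0 − 24.0) / 0.6833 = 10.0/0.6833 = 14.635 cmH2O·s/L.
C = Vt/(Pplat − PEEP) = 480.0 / (24.0 − 13) = 480.0/11.0 = 43.636 mL/cmH2O.
τ = R × C = 14.635 × 0.04364 L/cmH2O = 0.6387 s.
Fraction remaining = e^(−Te/τ) = e^(−0.56/0.6387) = 0.4161.
Trapped volume = 480.0 × 0.4161 = 199.73 mL.

200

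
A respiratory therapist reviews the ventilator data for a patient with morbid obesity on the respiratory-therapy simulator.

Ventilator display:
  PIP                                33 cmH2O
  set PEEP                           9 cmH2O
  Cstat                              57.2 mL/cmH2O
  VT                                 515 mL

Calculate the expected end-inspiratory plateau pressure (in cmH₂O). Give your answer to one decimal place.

Pplat = PEEP + Vt / Cstat = 9 + 515 / 57.2 = 9 + 9.003 = 18.003 cmH2O.

18.0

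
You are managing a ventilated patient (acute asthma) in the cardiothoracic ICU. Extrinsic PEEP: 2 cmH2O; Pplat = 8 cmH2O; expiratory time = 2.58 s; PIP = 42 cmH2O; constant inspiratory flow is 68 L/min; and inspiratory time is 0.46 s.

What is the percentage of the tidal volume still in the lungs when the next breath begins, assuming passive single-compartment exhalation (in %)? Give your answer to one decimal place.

37.2

Flow: 68 L/min ÷ 60 = 1.1333 L/s.
Vt = flow × Ti = 1.1333 L/s × 0.46 s × 1000 mL/L = 521.32 mL.
R = (PIP − Pplat)/V̇ = (42 − 8) / 1.1333 = 34.0/1.1333 = 30.001 cmH2O·s/L.
C = Vt/(Pplat − PEEP) = 521.32 / (8 − 2) = 521.32/6.0 = 86.887 mL/cmH2O.
τ = R × C = 30.001 × 0.08689 L/cmH2O = 2.607 s.
Fraction remaining at end-expiration = e^(−Te/τ) = e^(−2.58/2.607) = 0.3717 → 37.17%.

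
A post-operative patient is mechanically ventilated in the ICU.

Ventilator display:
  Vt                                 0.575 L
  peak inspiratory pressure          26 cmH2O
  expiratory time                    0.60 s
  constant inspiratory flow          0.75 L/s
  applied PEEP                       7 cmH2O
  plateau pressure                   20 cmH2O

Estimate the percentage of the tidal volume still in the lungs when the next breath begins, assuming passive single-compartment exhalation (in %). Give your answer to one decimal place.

18.3

R = (PIP − Pplat)/V̇ = (26 − 20) / 0.75 = 6.0/0.75 = 8.0 cmH2O·s/L.
C = Vt/(Pplat − PEEP) = 575.0 / (20 − 7) = 575.0/13.0 = 44.231 mL/cmH2O.
τ = R × C = 8.0 × 0.04423 L/cmH2O = 0.3538 s.
Fraction remaining at end-expiration = e^(−Te/τ) = e^(−0.60/0.3538) = 0.1834 → 18.34%.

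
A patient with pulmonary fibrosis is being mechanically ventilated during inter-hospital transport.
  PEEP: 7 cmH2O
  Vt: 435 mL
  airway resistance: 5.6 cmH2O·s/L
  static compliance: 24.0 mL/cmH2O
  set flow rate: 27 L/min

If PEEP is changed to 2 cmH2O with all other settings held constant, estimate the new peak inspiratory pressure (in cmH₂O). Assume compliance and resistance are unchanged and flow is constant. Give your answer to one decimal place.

Flow: 27 L/min ÷ 60 = 0.45 L/s.
PIP = Vt/C + R·V̇ + PEEP (constant-flow equation of motion).
Only the baseline term changes: ΔPIP = ΔPEEP = 2 − 7 = -5.0 cmH2O.
Original PIP = 435/24.0 + 5.6×0.45 + 7 = 27.645 cmH2O; new PIP = 27.645 + (-5.0) = 22.645 cmH2O.

22.6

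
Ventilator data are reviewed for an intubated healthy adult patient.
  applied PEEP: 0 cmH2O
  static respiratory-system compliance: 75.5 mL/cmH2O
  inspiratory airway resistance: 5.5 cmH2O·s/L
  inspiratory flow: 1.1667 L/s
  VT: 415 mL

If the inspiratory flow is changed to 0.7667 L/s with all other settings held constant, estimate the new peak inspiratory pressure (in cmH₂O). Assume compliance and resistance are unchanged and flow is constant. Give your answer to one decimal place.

9.7

PIP = Vt/C + R·V̇ + PEEP (constant-flow equation of motion).
Only the resistive term changes: ΔPIP = R × ΔV̇ = 5.5 × (0.7667 − 1.1667) = 5.5 × -0.4 = -2.2 cmH2O.
Original PIP = 415/75.5 + 5.5×1.1667 + 0 = 11.914 cmH2O; new PIP = 11.914 + (-2.2) = 9.714 cmH2O.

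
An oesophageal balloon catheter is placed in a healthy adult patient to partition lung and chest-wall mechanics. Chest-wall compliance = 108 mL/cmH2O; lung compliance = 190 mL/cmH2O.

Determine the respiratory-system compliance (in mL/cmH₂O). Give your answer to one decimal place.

Lung and chest wall are elastances in series: 1/Crs = 1/CL + 1/Ccw.
1/Crs = 1/190 + 1/108 = 0.01452.
Crs = 68.871 mL/cmH2O.

68.9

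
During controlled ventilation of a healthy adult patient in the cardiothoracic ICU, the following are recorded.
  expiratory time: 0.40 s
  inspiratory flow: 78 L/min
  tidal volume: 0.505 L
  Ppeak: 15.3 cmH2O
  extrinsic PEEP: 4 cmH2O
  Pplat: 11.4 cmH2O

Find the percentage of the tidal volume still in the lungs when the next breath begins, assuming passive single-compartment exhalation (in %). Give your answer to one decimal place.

14.2

Flow: 78 L/min ÷ 60 = 1.3 L/s.
R = (PIP − Pplat)/V̇ = (15.3 − 11.4) / 1.3 = 3.9/1.3 = 3.0 cmH2O·s/L.
C = Vt/(Pplat − PEEP) = 505.0 / (11.4 − 4) = 505.0/7.4 = 68.243 mL/cmH2O.
τ = R × C = 3.0 × 0.06824 L/cmH2O = 0.2047 s.
Fraction remaining at end-expiration = e^(−Te/τ) = e^(−0.40/0.2047) = 0.1417 → 14.17%.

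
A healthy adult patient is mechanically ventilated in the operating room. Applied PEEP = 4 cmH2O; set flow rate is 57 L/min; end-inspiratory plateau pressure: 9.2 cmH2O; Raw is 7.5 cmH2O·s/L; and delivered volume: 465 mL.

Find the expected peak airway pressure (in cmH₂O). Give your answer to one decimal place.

16.3

Flow: 57 L/min ÷ 60 = 0.95 L/s.
PIP = Pplat + Raw × flow = 9.2 + 7.5 × 0.95 = 9.2 + 7.125 = 16.325 cmH2O.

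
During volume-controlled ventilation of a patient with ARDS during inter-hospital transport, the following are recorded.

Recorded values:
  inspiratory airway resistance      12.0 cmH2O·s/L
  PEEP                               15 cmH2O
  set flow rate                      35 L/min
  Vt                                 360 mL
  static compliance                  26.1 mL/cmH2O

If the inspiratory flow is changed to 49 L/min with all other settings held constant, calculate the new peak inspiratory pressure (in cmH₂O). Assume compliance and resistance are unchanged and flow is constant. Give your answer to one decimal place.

38.6

Flow: 35 L/min ÷ 60 = 0.5833 L/s.
New flow: 49 L/min ÷ 60 = 0.8167 L/s.
PIP = Vt/C + R·V̇ + PEEP (constant-flow equation of motion).
Only the resistive term changes: ΔPIP = R × ΔV̇ = 12.0 × (0.8167 − 0.5833) = 12.0 × 0.2334 = 2.801 cmH2O.
Original PIP = 360/26.1 + 12.0×0.5833 + 15 = 35.793 cmH2O; new PIP = 35.793 + (2.801) = 38.594 cmH2O.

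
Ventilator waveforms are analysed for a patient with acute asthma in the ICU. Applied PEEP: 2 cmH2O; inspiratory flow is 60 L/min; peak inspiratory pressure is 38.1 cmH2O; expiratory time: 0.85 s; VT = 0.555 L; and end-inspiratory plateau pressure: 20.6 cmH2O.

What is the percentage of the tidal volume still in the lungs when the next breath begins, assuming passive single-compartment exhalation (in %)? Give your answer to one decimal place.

19.6

Flow: 60 L/min ÷ 60 = 1 L/s.
R = (PIP − Pplat)/V̇ = (38.1 − 20.6) / 1 = 17.5/1 = 17.5 cmH2O·s/L.
C = Vt/(Pplat − PEEP) = 555.0 / (20.6 − 2) = 555.0/18.6 = 29.839 mL/cmH2O.
τ = R × C = 17.5 × 0.02984 L/cmH2O = 0.5222 s.
Fraction remaining at end-expiration = e^(−Te/τ) = e^(−0.85/0.5222) = 0.1964 → 19.64%.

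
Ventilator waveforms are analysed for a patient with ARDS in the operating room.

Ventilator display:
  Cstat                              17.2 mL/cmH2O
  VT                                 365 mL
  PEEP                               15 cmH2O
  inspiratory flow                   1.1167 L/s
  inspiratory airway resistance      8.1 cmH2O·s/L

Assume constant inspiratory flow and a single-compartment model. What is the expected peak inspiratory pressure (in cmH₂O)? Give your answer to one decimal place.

Equation of motion (constant flow): PIP = Vt/C + R·V̇ + PEEP.
PIP = 365/17.2 + 8.1×1.1167 + 15 = 21.221 + 9.045 + 15 = 45.266 cmH2O.

45.3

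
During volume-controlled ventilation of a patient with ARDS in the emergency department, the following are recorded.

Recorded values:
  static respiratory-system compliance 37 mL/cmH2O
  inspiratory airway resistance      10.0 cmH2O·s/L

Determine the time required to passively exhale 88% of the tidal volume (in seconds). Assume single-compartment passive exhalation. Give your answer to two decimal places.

0.78

τ = R × C = 10.0 × 37 mL/cmH2O = 10.0 × 0.037 L/cmH2O = 0.37 s.
Exhaled fraction f = 1 − e^(−t/τ) → t = −τ·ln(1 − f) = −0.37·ln(0.12) = 0.7845 s.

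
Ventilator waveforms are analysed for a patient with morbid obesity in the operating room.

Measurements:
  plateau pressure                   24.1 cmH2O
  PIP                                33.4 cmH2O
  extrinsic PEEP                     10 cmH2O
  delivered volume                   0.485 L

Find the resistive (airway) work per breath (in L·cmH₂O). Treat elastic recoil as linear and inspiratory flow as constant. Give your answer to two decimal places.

4.51

With constant inspiratory flow the resistive pressure is constant at PIP − Pplat = 33.4 − 24.1 = 9.3 cmH2O, so resistive work = 9.3 × 0.485 = 4.511 L·cmH2O.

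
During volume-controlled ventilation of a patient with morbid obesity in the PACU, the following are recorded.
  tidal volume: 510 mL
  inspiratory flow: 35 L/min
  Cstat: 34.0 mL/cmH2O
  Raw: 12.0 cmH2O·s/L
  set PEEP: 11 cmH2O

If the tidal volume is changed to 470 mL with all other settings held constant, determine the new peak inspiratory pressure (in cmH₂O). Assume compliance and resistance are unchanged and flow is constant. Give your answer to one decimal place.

Flow: 35 L/min ÷ 60 = 0.5833 L/s.
PIP = Vt/C + R·V̇ + PEEP (constant-flow equation of motion).
Only the elastic term changes: ΔPIP = ΔVt / C = (470 − 510) / 34.0 = -1.176 cmH2O.
Original PIP = 510/34.0 + 12.0×0.5833 + 11 = 33.0 cmH2O; new PIP = 33.0 + (-1.176) = 31.824 cmH2O.

31.8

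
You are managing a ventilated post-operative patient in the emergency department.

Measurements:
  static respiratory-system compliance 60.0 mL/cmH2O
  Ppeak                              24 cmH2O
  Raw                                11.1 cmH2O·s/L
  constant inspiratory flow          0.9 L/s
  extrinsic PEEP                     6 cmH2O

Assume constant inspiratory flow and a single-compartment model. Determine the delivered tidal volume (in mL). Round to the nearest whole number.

Equation of motion (constant flow): PIP = Vt/C + R·V̇ + PEEP.
Vt/C = PIP − R·V̇ − PEEP = 24 − 9.99 − 6 = 8.01 cmH2O.
Vt = C × 8.01 = 60.0 × 8.01 = 480.6 mL.

481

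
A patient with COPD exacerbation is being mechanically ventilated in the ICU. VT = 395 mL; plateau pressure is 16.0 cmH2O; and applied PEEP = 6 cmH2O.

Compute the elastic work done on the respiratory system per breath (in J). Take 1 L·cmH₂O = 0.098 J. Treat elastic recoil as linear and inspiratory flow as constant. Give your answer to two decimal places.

Elastic work ≈ ½ × (Pplat − PEEP) × Vt = 0.5 × (16.0 − 6) × 0.395 L = 0.5 × 10.0 × 0.395 = 1.975 L·cmH2O.
× 0.098 J/(L·cmH2O) → 0.1936 J.

0.19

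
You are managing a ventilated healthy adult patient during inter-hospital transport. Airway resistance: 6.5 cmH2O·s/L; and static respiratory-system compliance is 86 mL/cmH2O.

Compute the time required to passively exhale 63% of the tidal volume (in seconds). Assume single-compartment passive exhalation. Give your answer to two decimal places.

0.56

τ = R × C = 6.5 × 86 mL/cmH2O = 6.5 × 0.086 L/cmH2O = 0.559 s.
Exhaled fraction f = 1 − e^(−t/τ) → t = −τ·ln(1 − f) = −0.559·ln(0.37) = 0.5558 s.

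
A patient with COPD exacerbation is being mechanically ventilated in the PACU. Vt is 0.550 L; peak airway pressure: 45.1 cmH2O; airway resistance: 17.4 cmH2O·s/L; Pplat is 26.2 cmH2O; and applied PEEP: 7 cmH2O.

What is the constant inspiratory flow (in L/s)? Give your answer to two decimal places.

1.09

flow = (PIP − Pplat) / Raw = 18.9 / 17.4 = 1.086 L/s.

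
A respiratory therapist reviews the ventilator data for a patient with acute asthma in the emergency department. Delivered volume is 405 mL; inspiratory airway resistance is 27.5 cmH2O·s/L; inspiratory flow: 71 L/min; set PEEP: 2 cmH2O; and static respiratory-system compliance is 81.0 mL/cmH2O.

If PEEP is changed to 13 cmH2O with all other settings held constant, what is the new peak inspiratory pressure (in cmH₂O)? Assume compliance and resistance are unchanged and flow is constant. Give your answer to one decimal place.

50.5

Flow: 71 L/min ÷ 60 = 1.1833 L/s.
PIP = Vt/C + R·V̇ + PEEP (constant-flow equation of motion).
Only the baseline term changes: ΔPIP = ΔPEEP = 13 − 2 = 11.0 cmH2O.
Original PIP = 405/81.0 + 27.5×1.1833 + 2 = 39.541 cmH2O; new PIP = 39.541 + (11.0) = 50.541 cmH2O.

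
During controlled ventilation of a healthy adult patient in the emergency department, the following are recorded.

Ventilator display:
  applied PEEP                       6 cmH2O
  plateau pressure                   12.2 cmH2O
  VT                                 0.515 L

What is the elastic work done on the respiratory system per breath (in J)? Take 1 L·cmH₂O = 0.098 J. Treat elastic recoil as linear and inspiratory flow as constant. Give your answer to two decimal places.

Elastic work ≈ ½ × (Pplat − PEEP) × Vt = 0.5 × (12.2 − 6) × 0.515 L = 0.5 × 6.2 × 0.515 = 1.597 L·cmH2O.
× 0.098 J/(L·cmH2O) → 0.1565 J.

0.16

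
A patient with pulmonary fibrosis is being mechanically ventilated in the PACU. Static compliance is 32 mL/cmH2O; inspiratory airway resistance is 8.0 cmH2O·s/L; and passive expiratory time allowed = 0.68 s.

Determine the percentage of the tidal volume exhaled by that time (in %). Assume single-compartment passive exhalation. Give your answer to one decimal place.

93.0

τ = R × C = 8.0 × 32 mL/cmH2O = 8.0 × 0.032 L/cmH2O = 0.256 s.
Passive exhalation: V(t)/V₀ = e^(−t/τ) = e^(−0.68/0.256) = 0.07021.
Fraction exhaled = 1 − 0.07021 = 0.9298 → 92.98%.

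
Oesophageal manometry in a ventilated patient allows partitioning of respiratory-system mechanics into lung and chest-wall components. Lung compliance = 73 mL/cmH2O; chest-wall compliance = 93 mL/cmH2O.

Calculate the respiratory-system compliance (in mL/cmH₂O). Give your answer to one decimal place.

40.9

Lung and chest wall are elastances in series: 1/Crs = 1/CL + 1/Ccw.
1/Crs = 1/73 + 1/93 = 0.02445.
Crs = 40.9 mL/cmH2O.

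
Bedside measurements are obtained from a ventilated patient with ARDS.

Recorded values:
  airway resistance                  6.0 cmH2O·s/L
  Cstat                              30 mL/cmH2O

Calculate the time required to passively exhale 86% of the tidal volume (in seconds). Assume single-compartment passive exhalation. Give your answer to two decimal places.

0.35

τ = R × C = 6.0 × 30 mL/cmH2O = 6.0 × 0.030 L/cmH2O = 0.18 s.
Exhaled fraction f = 1 − e^(−t/τ) → t = −τ·ln(1 − f) = −0.18·ln(0.14) = 0.3539 s.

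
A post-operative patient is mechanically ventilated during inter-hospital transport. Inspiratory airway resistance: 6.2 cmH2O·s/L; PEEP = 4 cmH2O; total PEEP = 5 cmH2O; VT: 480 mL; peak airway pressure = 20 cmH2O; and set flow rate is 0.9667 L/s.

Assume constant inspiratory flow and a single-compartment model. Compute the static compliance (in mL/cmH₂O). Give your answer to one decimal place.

Total PEEP = 5 cmH2O (set 4 + intrinsic 1); this is the baseline alveolar pressure.
Equation of motion (constant flow): PIP = Vt/C + R·V̇ + PEEP.
Vt/C = PIP − R·V̇ − PEEP = 20 − 6.2×0.9667 − 5 = 20 − 5.994 − 5 = 9.006 cmH2O.
C = Vt / 9.006 = 480 / 9.006 = 53.298 mL/cmH2O.

53.3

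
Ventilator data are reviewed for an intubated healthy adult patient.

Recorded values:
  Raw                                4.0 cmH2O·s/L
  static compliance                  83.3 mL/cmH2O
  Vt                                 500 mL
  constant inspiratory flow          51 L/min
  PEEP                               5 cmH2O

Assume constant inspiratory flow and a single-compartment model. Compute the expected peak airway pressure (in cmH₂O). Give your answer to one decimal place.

14.4

Flow: 51 L/min ÷ 60 = 0.85 L/s.
Equation of motion (constant flow): PIP = Vt/C + R·V̇ + PEEP.
PIP = 500/83.3 + 4.0×0.85 + 5 = 6.002 + 3.4 + 5 = 14.402 cmH2O.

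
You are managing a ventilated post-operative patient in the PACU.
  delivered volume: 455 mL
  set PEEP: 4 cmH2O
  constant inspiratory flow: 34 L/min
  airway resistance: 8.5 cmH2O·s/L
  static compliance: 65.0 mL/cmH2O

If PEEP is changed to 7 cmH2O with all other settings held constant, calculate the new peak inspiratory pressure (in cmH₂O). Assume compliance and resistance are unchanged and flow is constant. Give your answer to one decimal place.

18.8

Flow: 34 L/min ÷ 60 = 0.5667 L/s.
PIP = Vt/C + R·V̇ + PEEP (constant-flow equation of motion).
Only the baseline term changes: ΔPIP = ΔPEEP = 7 − 4 = 3.0 cmH2O.
Original PIP = 455/65.0 + 8.5×0.5667 + 4 = 15.817 cmH2O; new PIP = 15.817 + (3.0) = 18.817 cmH2O.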